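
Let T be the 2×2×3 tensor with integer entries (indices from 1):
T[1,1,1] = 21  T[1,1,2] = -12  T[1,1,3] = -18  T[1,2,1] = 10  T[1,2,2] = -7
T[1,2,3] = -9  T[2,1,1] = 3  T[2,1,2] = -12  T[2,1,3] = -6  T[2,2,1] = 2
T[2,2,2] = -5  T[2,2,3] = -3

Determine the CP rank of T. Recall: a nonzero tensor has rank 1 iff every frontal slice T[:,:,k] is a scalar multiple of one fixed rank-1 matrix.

2

Lower bound: the mode-2 unfolding of T (rows indexed by j, columns by (i,k) = (1,1), (1,2), (1,3), (2,1), (2,2), (2,3)) is [[21, -12, -18, 3, -12, -6], [10, -7, -9, 2, -5, -3]].
There the 2×2 minor on rows j ∈ {1, 2}, columns (i,k) ∈ {(1,1), (1,2)} is det [[21, -12], [10, -7]] = -27 ≠ 0, so this unfolding has rank ≥ 2; CP rank is at least every unfolding rank, so rank(T) ≥ 2. (Flattening ranks never certify an upper bound on CP rank; for that we must actually write T with 2 rank-1 terms.)
Upper bound — finding two terms. Write S_k = T[:,:,k] for the frontal slices: S₁ = [[21, 10], [3, 2]], S₂ = [[-12, -7], [-12, -5]], S₃ = [[-18, -9], [-6, -3]].
If T = a₁ (x) b₁ (x) c₁ + a₂ (x) b₂ (x) c₂ then each S_k = c₁[k]·a₁b₁ᵀ + c₂[k]·a₂b₂ᵀ. S₁ and S₂ are linearly independent, so a₁b₁ᵀ and a₂b₂ᵀ must span the same plane of matrices: they are the rank-1 matrices of the form x·S₁ + y·S₂.
det(x·S₁ + y·S₂) is 12·x² + 12·xy − 24·y² = 12·(x + 2·y)(x − y), vanishing at (x:y) = (2:-1) and (1:1).
M₁ = 2·S₁ − S₂ = [[54, 27], [18, 9]] = 9·[3, 1][2, 1]ᵀ and M₂ = S₁ + S₂ = [[9, 3], [-9, -3]] = 3·[1, -1][3, 1]ᵀ, so take a₁ = [3, 1], b₁ = [2, 1], a₂ = [1, -1], b₂ = [3, 1].
Each slice is an integer combination of E₁ = a₁b₁ᵀ and E₂ = a₂b₂ᵀ: S₁ = 3·E₁ + E₂, S₂ = −3·E₁ + 2·E₂, S₃ = −3·E₁; reading off coefficients, c₁ = [3, -3, -3] and c₂ = [1, 2, 0].
Hence T = [3, 1] (x) [2, 1] (x) [3, -3, -3] + [1, -1] (x) [3, 1] (x) [1, 2, 0], so rank(T) ≤ 2.
These bounds meet, so rank(T) = 2.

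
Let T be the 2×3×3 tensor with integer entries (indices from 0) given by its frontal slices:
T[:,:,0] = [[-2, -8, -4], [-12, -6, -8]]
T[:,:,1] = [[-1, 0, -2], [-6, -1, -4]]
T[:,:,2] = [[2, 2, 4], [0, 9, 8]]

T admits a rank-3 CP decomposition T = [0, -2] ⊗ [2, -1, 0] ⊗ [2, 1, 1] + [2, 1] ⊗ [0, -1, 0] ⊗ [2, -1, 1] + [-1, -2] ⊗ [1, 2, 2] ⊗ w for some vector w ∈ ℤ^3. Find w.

w = [2, 1, -2]

Subtract the known terms from T to get the rank-1 residual R = [-1, -2] ⊗ [1, 2, 2] ⊗ w, so R[i,j,k] = a[i]·b[j]·w[k]. Pick indices with nonzero a[0]·b[0] = (-1)·(1) = -1. Only the fibre through (0,0,·) is needed: R[0,0,:] = T[0,0,:] − Σₗ aₗ[0]bₗ[0]cₗ = [-2, -1, 2] − (0)·(2)·[2, 1, 1] − (2)·(0)·[2, -1, 1] = [-2, -1, 2]. Then w[k] = R[0,0,k] / -1 for each k, giving w = [-2, -1, 2] / -1 = [2, 1, -2].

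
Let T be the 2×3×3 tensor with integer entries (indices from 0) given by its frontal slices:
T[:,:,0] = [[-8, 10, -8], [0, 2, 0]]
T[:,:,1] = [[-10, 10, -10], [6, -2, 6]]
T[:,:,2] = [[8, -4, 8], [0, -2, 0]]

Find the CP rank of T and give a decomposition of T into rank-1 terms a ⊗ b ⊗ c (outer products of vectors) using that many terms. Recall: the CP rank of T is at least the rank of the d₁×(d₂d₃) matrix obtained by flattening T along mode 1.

Lower bound: the mode-3 unfolding of T (rows indexed by k, columns by (i,j) = (0,0), (0,1), (0,2), (1,0), (1,1), (1,2)) is [[-8, 10, -8, 0, 2, 0], [-10, 10, -10, 6, -2, 6], [8, -4, 8, 0, -2, 0]].
There the 3×3 minor on rows k ∈ {0, 1, 2}, columns (i,j) ∈ {(0,0), (0,1), (1,0)} is det [[-8, 10, 0], [-10, 10, 6], [8, -4, 0]] = 288 ≠ 0, so this unfolding has rank ≥ 3; CP rank is at least every unfolding rank, so rank(T) ≥ 3. (This is only a lower bound: in general the CP rank may exceed every unfolding rank, so we still need to exhibit 3 rank-1 terms summing to T.)
Upper bound: T is a sum of 3 rank-1 terms, T = (1, -1) ⊗ (2, -1, 2) ⊗ (-2, -4, 2) + (1, 0) ⊗ (0, 1, 0) ⊗ (4, 4, 2) + (1, 1) ⊗ (1, -1, 1) ⊗ (-4, -2, 4) (written with every a and b primitive with positive leading entry and the scale carried by c; CP decompositions are not unique, and this one is verified by expanding entrywise), so rank(T) ≤ 3.
These bounds meet, so rank(T) = 3.

rank(T) = 3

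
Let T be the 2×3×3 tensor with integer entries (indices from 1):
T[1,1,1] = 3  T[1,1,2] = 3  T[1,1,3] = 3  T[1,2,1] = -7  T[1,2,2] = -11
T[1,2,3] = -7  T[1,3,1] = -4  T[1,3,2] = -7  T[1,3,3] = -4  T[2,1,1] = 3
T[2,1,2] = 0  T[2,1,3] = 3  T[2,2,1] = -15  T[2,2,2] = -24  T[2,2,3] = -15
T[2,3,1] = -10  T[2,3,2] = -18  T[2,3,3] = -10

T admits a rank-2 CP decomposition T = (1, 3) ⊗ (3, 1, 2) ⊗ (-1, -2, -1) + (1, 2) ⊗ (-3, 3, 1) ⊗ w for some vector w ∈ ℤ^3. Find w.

Subtract the known terms from T to get the rank-1 residual R = (1, 2) ⊗ (-3, 3, 1) ⊗ w, so R[i,j,k] = a[i]·b[j]·w[k]. Pick indices with nonzero a[1]·b[1] = (1)·(-3) = -3. Only the fibre through (1,1,·) is needed: R[1,1,:] = T[1,1,:] − Σₗ aₗ[1]bₗ[1]cₗ = [3, 3, 3] − (1)·(3)·(-1, -2, -1) = [6, 9, 6]. Then w[k] = R[1,1,k] / -3 for each k, giving w = [6, 9, 6] / -3 = (-2, -3, -2).

w = (-2, -3, -2)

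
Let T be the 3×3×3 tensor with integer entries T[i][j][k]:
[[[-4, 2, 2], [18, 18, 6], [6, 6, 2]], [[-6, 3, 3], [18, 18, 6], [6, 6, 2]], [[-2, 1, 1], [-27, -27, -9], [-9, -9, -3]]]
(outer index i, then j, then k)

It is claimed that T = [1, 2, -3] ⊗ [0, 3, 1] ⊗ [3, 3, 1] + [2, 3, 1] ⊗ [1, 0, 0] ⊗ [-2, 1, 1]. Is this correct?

Reconstruct entry (0,1,0) from the claimed factors: Σₗ aₗ[0]bₗ[1]cₗ[0] = (1)·(3)·(3) + (2)·(0)·(-2) = 9, but T[0,1,0] = 18. The claim is false.

No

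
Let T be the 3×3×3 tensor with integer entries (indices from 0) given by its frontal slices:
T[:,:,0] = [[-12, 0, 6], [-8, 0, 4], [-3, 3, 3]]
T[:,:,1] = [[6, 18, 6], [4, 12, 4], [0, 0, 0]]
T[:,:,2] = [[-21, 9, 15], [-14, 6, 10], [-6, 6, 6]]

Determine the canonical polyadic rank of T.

Lower bound: the mode-3 unfolding of T (rows indexed by k, columns by (i,j) = (0,0), (0,1), (0,2), (1,0), (1,1), (1,2), (2,0), (2,1), (2,2)) is [[-12, 0, 6, -8, 0, 4, -3, 3, 3], [6, 18, 6, 4, 12, 4, 0, 0, 0], [-21, 9, 15, -14, 6, 10, -6, 6, 6]].
There the 2×2 minor on rows k ∈ {0, 1}, columns (i,j) ∈ {(0,0), (0,1)} is det [[-12, 0], [6, 18]] = -216 ≠ 0, so this unfolding has rank ≥ 2; CP rank is at least every unfolding rank, so rank(T) ≥ 2. (This is only a lower bound: in general the CP rank may exceed every unfolding rank, so we still need to exhibit 2 rank-1 terms summing to T.)
Upper bound — finding two terms. Write S_k = T[:,:,k] for the frontal slices: S₀ = [[-12, 0, 6], [-8, 0, 4], [-3, 3, 3]], S₁ = [[6, 18, 6], [4, 12, 4], [0, 0, 0]], S₂ = [[-21, 9, 15], [-14, 6, 10], [-6, 6, 6]].
If T = a₁ ⊗ b₁ ⊗ c₁ + a₂ ⊗ b₂ ⊗ c₂ then each S_k = c₁[k]·a₁b₁ᵀ + c₂[k]·a₂b₂ᵀ. S₀ and S₁ are linearly independent, so a₁b₁ᵀ and a₂b₂ᵀ must span the same plane of matrices: they are the rank-1 matrices of the form x·S₀ + y·S₁.
The 2×2 minor of x·S₀ + y·S₁ on rows {0,2}, columns {0,1} is −36·x² + 72·xy = (-36)·(x − 2·y)(x), vanishing at (x:y) = (2:1) and (0:1).
M₁ = 2·S₀ + S₁ = [[-18, 18, 18], [-12, 12, 12], [-6, 6, 6]] = (-6)·(3, 2, 1)(1, -1, -1)ᵀ and M₂ = S₁ = [[6, 18, 6], [4, 12, 4], [0, 0, 0]] = 2·(3, 2, 0)(1, 3, 1)ᵀ, so take a₁ = (3, 2, 1), b₁ = (1, -1, -1), a₂ = (3, 2, 0), b₂ = (1, 3, 1).
Each slice is an integer combination of E₁ = a₁b₁ᵀ and E₂ = a₂b₂ᵀ: S₀ = −3·E₁ − E₂, S₁ = 2·E₂, S₂ = −6·E₁ − E₂; reading off coefficients, c₁ = (-3, 0, -6) and c₂ = (-1, 2, -1).
Hence T = (3, 2, 1) ⊗ (1, -1, -1) ⊗ (-3, 0, -6) + (3, 2, 0) ⊗ (1, 3, 1) ⊗ (-1, 2, -1), so rank(T) ≤ 2.
These bounds meet, so rank(T) = 2.

2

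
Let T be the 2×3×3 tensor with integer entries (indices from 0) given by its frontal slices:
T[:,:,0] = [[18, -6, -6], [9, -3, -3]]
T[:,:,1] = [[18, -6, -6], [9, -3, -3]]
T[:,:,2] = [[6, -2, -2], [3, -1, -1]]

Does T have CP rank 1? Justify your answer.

Yes

If T = a ⊗ b ⊗ c then every fibre of T is a multiple of the corresponding factor, so read the factors off the fibres through the nonzero entry T[0,0,0] = 18.
The mode-1 fibre T[:,0,0] = [18, 9] gives a = [2, 1] (primitive direction); the mode-2 fibre T[0,:,0] = [18, -6, -6] gives b = [3, -1, -1]; then c[k] = T[0,0,k] / (a[0]·b[0]) = [18, 18, 6] / 6 = [3, 3, 1].
Expanding [2, 1] ⊗ [3, -1, -1] ⊗ [3, 3, 1] reproduces all 18 entries of T, so T = [2, 1] ⊗ [3, -1, -1] ⊗ [3, 3, 1] and rank(T) ≤ 1.
Equivalently every frontal slice T[:,:,k] is c[k] times the rank-1 matrix [2, 1] ⊗ [3, -1, -1]. So T has rank 1 (it is nonzero).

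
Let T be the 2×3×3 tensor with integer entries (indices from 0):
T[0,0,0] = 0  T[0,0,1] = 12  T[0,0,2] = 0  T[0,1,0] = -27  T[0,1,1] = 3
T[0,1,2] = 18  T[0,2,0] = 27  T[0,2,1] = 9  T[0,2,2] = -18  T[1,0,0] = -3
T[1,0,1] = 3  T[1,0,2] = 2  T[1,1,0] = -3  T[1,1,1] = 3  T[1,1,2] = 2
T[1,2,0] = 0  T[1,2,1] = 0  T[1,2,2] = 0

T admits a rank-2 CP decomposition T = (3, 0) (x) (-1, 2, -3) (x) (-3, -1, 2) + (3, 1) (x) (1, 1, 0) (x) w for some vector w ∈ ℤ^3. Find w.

Subtract the known terms from T to get the rank-1 residual R = (3, 1) (x) (1, 1, 0) (x) w, so R[i,j,k] = a[i]·b[j]·w[k]. Pick indices with nonzero a[0]·b[0] = (3)·(1) = 3. Only the fibre through (0,0,·) is needed: R[0,0,:] = T[0,0,:] − Σₗ aₗ[0]bₗ[0]cₗ = [0, 12, 0] − (3)·(-1)·(-3, -1, 2) = [-9, 9, 6]. Then w[k] = R[0,0,k] / 3 for each k, giving w = [-9, 9, 6] / 3 = (-3, 3, 2).

w = (-3, 3, 2)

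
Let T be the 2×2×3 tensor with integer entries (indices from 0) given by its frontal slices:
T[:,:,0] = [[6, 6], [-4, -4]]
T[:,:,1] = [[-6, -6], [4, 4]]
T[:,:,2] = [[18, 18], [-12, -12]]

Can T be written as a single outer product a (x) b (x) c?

Yes

If T = a (x) b (x) c then every fibre of T is a multiple of the corresponding factor, so read the factors off the fibres through the nonzero entry T[0,0,0] = 6.
The mode-1 fibre T[:,0,0] = [6, -4] gives a = [3, -2] (primitive direction); the mode-2 fibre T[0,:,0] = [6, 6] gives b = [1, 1]; then c[k] = T[0,0,k] / (a[0]·b[0]) = [6, -6, 18] / 3 = [2, -2, 6].
Expanding [3, -2] (x) [1, 1] (x) [2, -2, 6] reproduces all 12 entries of T, so T = [3, -2] (x) [1, 1] (x) [2, -2, 6] and rank(T) ≤ 1.
Equivalently every frontal slice T[:,:,k] is c[k] times the rank-1 matrix [3, -2] (x) [1, 1]. So T has rank 1 (it is nonzero).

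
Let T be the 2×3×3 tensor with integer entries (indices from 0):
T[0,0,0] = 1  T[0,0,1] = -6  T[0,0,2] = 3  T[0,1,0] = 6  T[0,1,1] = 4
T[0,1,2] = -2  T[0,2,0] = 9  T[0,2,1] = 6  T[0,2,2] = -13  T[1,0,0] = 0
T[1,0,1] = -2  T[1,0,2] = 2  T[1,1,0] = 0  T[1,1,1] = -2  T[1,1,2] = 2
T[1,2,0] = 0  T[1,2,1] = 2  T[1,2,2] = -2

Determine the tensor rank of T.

3

Lower bound: the mode-2 unfolding of T (rows indexed by j, columns by (i,k) = (0,0), (0,1), (0,2), (1,0), (1,1), (1,2)) is [[1, -6, 3, 0, -2, 2], [6, 4, -2, 0, -2, 2], [9, 6, -13, 0, 2, -2]].
There the 3×3 minor on rows j ∈ {0, 1, 2}, columns (i,k) ∈ {(0,0), (0,1), (0,2)} is det [[1, -6, 3], [6, 4, -2], [9, 6, -13]] = -400 ≠ 0, so this unfolding has rank ≥ 3; CP rank is at least every unfolding rank, so rank(T) ≥ 3. (Flattening ranks never certify an upper bound on CP rank; for that we must actually write T with 3 rank-1 terms.)
Upper bound: T is a sum of 3 rank-1 terms, T = [1, 0] ⊗ [0, 1, 1] ⊗ [8, 4, -8] + [1, 0] ⊗ [1, -2, 1] ⊗ [1, -2, -1] + [2, 1] ⊗ [1, 1, -1] ⊗ [0, -2, 2] (written with every a and b primitive with positive leading entry and the scale carried by c; CP decompositions are not unique, and this one is verified by expanding entrywise), so rank(T) ≤ 3.
These bounds meet, so rank(T) = 3.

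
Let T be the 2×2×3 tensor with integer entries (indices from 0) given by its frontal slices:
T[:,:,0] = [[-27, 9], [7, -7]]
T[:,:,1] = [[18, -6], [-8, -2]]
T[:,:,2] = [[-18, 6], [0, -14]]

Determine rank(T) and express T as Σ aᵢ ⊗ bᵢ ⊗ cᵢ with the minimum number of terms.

Lower bound: in the mode-1 unfolding of T (rows indexed by i, columns by (j,k)) the 2×2 minor on rows i ∈ {0, 1}, columns (j,k) ∈ {(0,0), (0,1)} is det [[-27, 18], [7, -8]] = 90 ≠ 0, so that unfolding has rank ≥ 2 and hence rank(T) ≥ 2 (CP rank is at least every unfolding rank, though it can be larger).
Upper bound: with S_k = T[:,:,k], the two rank-1 terms a₁b₁ᵀ, a₂b₂ᵀ are the rank-1 members of the pencil x·S₀ + y·S₁.
det(x·S₀ + y·S₁) is 126·x² + 42·xy − 84·y² = 42·(3·x − 2·y)(x + y), vanishing at (x:y) = (2:3) and (1:-1).
M₁ = 2·S₀ + 3·S₁ = [[0, 0], [-10, -20]] = (-10)·(0, 1)(1, 2)ᵀ and M₂ = S₀ − S₁ = [[-45, 15], [15, -5]] = (-5)·(3, -1)(3, -1)ᵀ, so take a₁ = (0, 1), b₁ = (1, 2), a₂ = (3, -1), b₂ = (3, -1).
Each slice is an integer combination of E₁ = a₁b₁ᵀ and E₂ = a₂b₂ᵀ: S₀ = −2·E₁ − 3·E₂, S₁ = −2·E₁ + 2·E₂, S₂ = −6·E₁ − 2·E₂; reading off coefficients, c₁ = (-2, -2, -6) and c₂ = (-3, 2, -2).
Hence T = (0, 1) ⊗ (1, 2) ⊗ (-2, -2, -6) + (3, -1) ⊗ (3, -1) ⊗ (-3, 2, -2), so rank(T) ≤ 2.
These bounds meet, so rank(T) = 2.

rank(T) = 2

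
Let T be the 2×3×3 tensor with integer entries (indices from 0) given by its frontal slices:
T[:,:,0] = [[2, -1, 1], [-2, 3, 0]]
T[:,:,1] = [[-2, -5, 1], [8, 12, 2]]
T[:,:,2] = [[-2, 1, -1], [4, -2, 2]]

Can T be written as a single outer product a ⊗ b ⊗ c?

No

The mode-3 unfolding of T (rows indexed by k, columns by (i,j) = (0,0), (0,1), (0,2), (1,0), (1,1), (1,2)) is [[2, -1, 1, -2, 3, 0], [-2, -5, 1, 8, 12, 2], [-2, 1, -1, 4, -2, 2]].
There the 3×3 minor on rows k ∈ {0, 1, 2}, columns (i,j) ∈ {(0,0), (0,1), (1,0)} is det [[2, -1, -2], [-2, -5, 8], [-2, 1, 4]] = -24 ≠ 0, so this unfolding has rank ≥ 3; CP rank is at least every unfolding rank, so rank(T) ≥ 3.
In particular rank(T) ≥ 3 > 1, so T is not rank-1.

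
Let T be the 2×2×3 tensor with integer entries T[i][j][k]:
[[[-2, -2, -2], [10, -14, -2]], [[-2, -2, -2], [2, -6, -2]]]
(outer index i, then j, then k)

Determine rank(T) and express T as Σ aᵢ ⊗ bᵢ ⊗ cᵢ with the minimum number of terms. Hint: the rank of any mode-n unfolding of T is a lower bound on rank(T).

Lower bound: in the mode-2 unfolding of T (rows indexed by j, columns by (i,k)) the 2×2 minor on rows j ∈ {0, 1}, columns (i,k) ∈ {(0,0), (0,1)} is det [[-2, -2], [10, -14]] = 48 ≠ 0, so that unfolding has rank ≥ 2 and hence rank(T) ≥ 2 (CP rank is at least every unfolding rank, though it can be larger).
Upper bound: with S_k = T[:,:,k], the two rank-1 terms a₁b₁ᵀ, a₂b₂ᵀ are the rank-1 members of the pencil x·S₀ + y·S₁.
det(x·S₀ + y·S₁) is 16·x² − 16·y² = 16·(x − y)(x + y), vanishing at (x:y) = (1:1) and (1:-1).
M₁ = S₀ + S₁ = [[-4, -4], [-4, -4]] = (-4)·(1, 1)(1, 1)ᵀ and M₂ = S₀ − S₁ = [[0, 24], [0, 8]] = 8·(3, 1)(0, 1)ᵀ, so take a₁ = (1, 1), b₁ = (1, 1), a₂ = (3, 1), b₂ = (0, 1).
Each slice is an integer combination of E₁ = a₁b₁ᵀ and E₂ = a₂b₂ᵀ: S₀ = −2·E₁ + 4·E₂, S₁ = −2·E₁ − 4·E₂, S₂ = −2·E₁; reading off coefficients, c₁ = (-2, -2, -2) and c₂ = (4, -4, 0).
Hence T = (1, 1) ⊗ (1, 1) ⊗ (-2, -2, -2) + (3, 1) ⊗ (0, 1) ⊗ (4, -4, 0), so rank(T) ≤ 2.
These bounds meet, so rank(T) = 2.

rank(T) = 2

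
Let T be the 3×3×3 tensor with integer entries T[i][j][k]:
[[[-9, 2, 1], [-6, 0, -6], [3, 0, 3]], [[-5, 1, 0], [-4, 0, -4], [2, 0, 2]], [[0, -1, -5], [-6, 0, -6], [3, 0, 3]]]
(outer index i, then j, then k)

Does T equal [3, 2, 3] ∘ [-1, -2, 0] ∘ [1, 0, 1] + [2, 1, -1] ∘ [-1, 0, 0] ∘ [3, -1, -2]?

No

Reconstruct entry (0,2,0) from the claimed factors: Σₗ aₗ[0]bₗ[2]cₗ[0] = (3)·(0)·(1) + (2)·(0)·(3) = 0, but T[0,2,0] = 3. The claim is false.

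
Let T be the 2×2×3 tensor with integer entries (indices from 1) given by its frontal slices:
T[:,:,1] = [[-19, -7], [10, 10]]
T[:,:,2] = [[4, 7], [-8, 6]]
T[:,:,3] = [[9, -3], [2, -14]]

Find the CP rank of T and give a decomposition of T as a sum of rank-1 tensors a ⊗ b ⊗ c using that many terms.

Lower bound: the mode-3 unfolding of T (rows indexed by k, columns by (i,j) = (1,1), (1,2), (2,1), (2,2)) is [[-19, -7, 10, 10], [4, 7, -8, 6], [9, -3, 2, -14]].
There the 2×2 minor on rows k ∈ {1, 2}, columns (i,j) ∈ {(1,1), (1,2)} is det [[-19, -7], [4, 7]] = -105 ≠ 0, so this unfolding has rank ≥ 2; CP rank is at least every unfolding rank, so rank(T) ≥ 2. (This is only a lower bound: in general the CP rank may exceed every unfolding rank, so we still need to exhibit 2 rank-1 terms summing to T.)
Upper bound — finding two terms. Write S_k = T[:,:,k] for the frontal slices: S₁ = [[-19, -7], [10, 10]], S₂ = [[4, 7], [-8, 6]], S₃ = [[9, -3], [2, -14]].
If T = a₁ ⊗ b₁ ⊗ c₁ + a₂ ⊗ b₂ ⊗ c₂ then each S_k = c₁[k]·a₁b₁ᵀ + c₂[k]·a₂b₂ᵀ. S₁ and S₂ are linearly independent, so a₁b₁ᵀ and a₂b₂ᵀ must span the same plane of matrices: they are the rank-1 matrices of the form x·S₁ + y·S₂.
det(x·S₁ + y·S₂) is −120·x² − 200·xy + 80·y² = (-40)·(x + 2·y)(3·x − y), vanishing at (x:y) = (2:-1) and (1:3).
M₁ = 2·S₁ − S₂ = [[-42, -21], [28, 14]] = (-7)·[3, -2][2, 1]ᵀ and M₂ = S₁ + 3·S₂ = [[-7, 14], [-14, 28]] = (-7)·[1, 2][1, -2]ᵀ, so take a₁ = [3, -2], b₁ = [2, 1], a₂ = [1, 2], b₂ = [1, -2].
Each slice is an integer combination of E₁ = a₁b₁ᵀ and E₂ = a₂b₂ᵀ: S₁ = −3·E₁ − E₂, S₂ = E₁ − 2·E₂, S₃ = E₁ + 3·E₂; reading off coefficients, c₁ = [-3, 1, 1] and c₂ = [-1, -2, 3].
Hence T = [3, -2] ⊗ [2, 1] ⊗ [-3, 1, 1] + [1, 2] ⊗ [1, -2] ⊗ [-1, -2, 3], so rank(T) ≤ 2.
These bounds meet, so rank(T) = 2.

rank(T) = 2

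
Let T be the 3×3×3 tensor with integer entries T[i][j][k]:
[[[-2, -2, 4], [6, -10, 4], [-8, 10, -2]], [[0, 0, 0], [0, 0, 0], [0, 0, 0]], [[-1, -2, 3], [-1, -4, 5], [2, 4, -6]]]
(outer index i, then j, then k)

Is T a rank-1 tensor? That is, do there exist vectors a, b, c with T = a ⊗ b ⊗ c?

No

The mode-2 unfolding of T (rows indexed by j, columns by (i,k) = (0,0), (0,1), (0,2), (1,0), (1,1), (1,2), (2,0), (2,1), (2,2)) is [[-2, -2, 4, 0, 0, 0, -1, -2, 3], [6, -10, 4, 0, 0, 0, -1, -4, 5], [-8, 10, -2, 0, 0, 0, 2, 4, -6]].
There the 3×3 minor on rows j ∈ {0, 1, 2}, columns (i,k) ∈ {(0,0), (0,1), (2,0)} is det [[-2, -2, -1], [6, -10, -1], [-8, 10, 2]] = 48 ≠ 0, so this unfolding has rank ≥ 3; CP rank is at least every unfolding rank, so rank(T) ≥ 3.
In particular rank(T) ≥ 3 > 1, so T is not rank-1.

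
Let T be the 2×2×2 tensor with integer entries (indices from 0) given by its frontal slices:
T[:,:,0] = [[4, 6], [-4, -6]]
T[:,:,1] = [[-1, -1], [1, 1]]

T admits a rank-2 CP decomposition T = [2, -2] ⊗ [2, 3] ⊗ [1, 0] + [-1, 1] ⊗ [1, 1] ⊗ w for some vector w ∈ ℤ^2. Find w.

w = [0, 1]

Subtract the known terms from T to get the rank-1 residual R = [-1, 1] ⊗ [1, 1] ⊗ w, so R[i,j,k] = a[i]·b[j]·w[k]. Pick indices with nonzero a[0]·b[0] = (-1)·(1) = -1. Only the fibre through (0,0,·) is needed: R[0,0,:] = T[0,0,:] − Σₗ aₗ[0]bₗ[0]cₗ = [4, -1] − (2)·(2)·[1, 0] = [0, -1]. Then w[k] = R[0,0,k] / -1 for each k, giving w = [0, -1] / -1 = [0, 1].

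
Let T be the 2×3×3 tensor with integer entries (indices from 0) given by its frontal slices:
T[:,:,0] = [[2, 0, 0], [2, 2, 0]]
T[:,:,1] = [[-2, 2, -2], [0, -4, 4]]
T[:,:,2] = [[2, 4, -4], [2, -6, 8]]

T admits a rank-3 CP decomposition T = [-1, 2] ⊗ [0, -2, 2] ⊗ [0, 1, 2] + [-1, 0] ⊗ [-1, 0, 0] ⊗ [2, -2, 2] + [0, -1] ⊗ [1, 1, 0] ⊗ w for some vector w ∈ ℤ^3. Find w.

Subtract the known terms from T to get the rank-1 residual R = [0, -1] ⊗ [1, 1, 0] ⊗ w, so R[i,j,k] = a[i]·b[j]·w[k]. Pick indices with nonzero a[1]·b[0] = (-1)·(1) = -1. Only the fibre through (1,0,·) is needed: R[1,0,:] = T[1,0,:] − Σₗ aₗ[1]bₗ[0]cₗ = [2, 0, 2] − (2)·(0)·[0, 1, 2] − (0)·(-1)·[2, -2, 2] = [2, 0, 2]. Then w[k] = R[1,0,k] / -1 for each k, giving w = [2, 0, 2] / -1 = [-2, 0, -2].

w = [-2, 0, -2]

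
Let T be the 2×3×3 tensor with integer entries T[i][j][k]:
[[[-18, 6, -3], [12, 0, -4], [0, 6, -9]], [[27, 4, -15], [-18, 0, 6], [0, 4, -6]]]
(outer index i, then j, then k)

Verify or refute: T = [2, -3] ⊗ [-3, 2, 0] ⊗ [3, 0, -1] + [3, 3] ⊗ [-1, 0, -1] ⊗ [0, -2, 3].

No

Reconstruct entry (1,0,1) from the claimed factors: Σₗ aₗ[1]bₗ[0]cₗ[1] = (-3)·(-3)·(0) + (3)·(-1)·(-2) = 6, but T[1,0,1] = 4. The claim is false.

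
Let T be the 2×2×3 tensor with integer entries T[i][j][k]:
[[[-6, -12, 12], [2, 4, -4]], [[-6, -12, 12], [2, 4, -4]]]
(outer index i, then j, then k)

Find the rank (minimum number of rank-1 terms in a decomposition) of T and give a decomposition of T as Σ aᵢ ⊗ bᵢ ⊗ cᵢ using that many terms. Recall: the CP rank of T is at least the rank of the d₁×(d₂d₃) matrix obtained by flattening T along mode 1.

Lower bound: T ≠ 0 (e.g. T[0,0,0] = -6), so rank(T) ≥ 1.
Upper bound: if T = a ⊗ b ⊗ c then every fibre of T is a multiple of the corresponding factor, so read the factors off the fibres through the nonzero entry T[0,0,0] = -6.
The mode-1 fibre T[:,0,0] = [-6, -6] gives a = [1, 1] (primitive direction); the mode-2 fibre T[0,:,0] = [-6, 2] gives b = [3, -1]; then c[k] = T[0,0,k] / (a[0]·b[0]) = [-6, -12, 12] / 3 = [-2, -4, 4].
Expanding [1, 1] ⊗ [3, -1] ⊗ [-2, -4, 4] reproduces all 12 entries of T, so T = [1, 1] ⊗ [3, -1] ⊗ [-2, -4, 4] and rank(T) ≤ 1.
These bounds meet, so rank(T) = 1.
Check entry T[0,1,1] = 4: (1)·(-1)·(-4) = 4.

rank(T) = 1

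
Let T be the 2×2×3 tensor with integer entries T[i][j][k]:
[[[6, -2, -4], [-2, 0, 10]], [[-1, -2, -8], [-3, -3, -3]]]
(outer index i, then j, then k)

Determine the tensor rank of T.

Lower bound: the mode-3 unfolding of T (rows indexed by k, columns by (i,j) = (0,0), (0,1), (1,0), (1,1)) is [[6, -2, -1, -3], [-2, 0, -2, -3], [-4, 10, -8, -3]].
There the 3×3 minor on rows k ∈ {0, 1, 2}, columns (i,j) ∈ {(0,0), (0,1), (1,0)} is det [[6, -2, -1], [-2, 0, -2], [-4, 10, -8]] = 156 ≠ 0, so this unfolding has rank ≥ 3; CP rank is at least every unfolding rank, so rank(T) ≥ 3. (Flattening ranks never certify an upper bound on CP rank; for that we must actually write T with 3 rank-1 terms.)
Upper bound: T is a sum of 3 rank-1 terms, T = [1, -2] ⊗ [1, 1] ⊗ [0, 2, 4] + [2, -1] ⊗ [2, 1] ⊗ [1, -1, -1] + [2, 1] ⊗ [1, -2] ⊗ [1, 0, -2] (written with every a and b primitive with positive leading entry and the scale carried by c; CP decompositions are not unique, and this one is verified by expanding entrywise), so rank(T) ≤ 3.
These bounds meet, so rank(T) = 3.

3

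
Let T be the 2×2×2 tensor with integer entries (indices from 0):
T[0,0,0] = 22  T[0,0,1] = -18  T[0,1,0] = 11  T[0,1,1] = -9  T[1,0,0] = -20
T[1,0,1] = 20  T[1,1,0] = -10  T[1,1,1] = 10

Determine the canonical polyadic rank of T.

Lower bound: in the mode-1 unfolding of T (rows indexed by i, columns by (j,k)) the 2×2 minor on rows i ∈ {0, 1}, columns (j,k) ∈ {(0,0), (0,1)} is det [[22, -18], [-20, 20]] = 80 ≠ 0, so that unfolding has rank ≥ 2 and hence rank(T) ≥ 2 (CP rank is at least every unfolding rank, though it can be larger).
Upper bound: T[:,j,:] = b[j]·M for every slice, with b = [2, 1] and M = [[11, -9], [-10, 10]] (rows i, columns k).
Splitting M by its rows (i = 0, 1), M = [1, 0][11, -9]ᵀ + [0, 1][-10, 10]ᵀ.
Hence T = [1, 0] ⊗ [2, 1] ⊗ [11, -9] + [0, 1] ⊗ [2, 1] ⊗ [-10, 10], so rank(T) ≤ 2.
These bounds meet, so rank(T) = 2.

2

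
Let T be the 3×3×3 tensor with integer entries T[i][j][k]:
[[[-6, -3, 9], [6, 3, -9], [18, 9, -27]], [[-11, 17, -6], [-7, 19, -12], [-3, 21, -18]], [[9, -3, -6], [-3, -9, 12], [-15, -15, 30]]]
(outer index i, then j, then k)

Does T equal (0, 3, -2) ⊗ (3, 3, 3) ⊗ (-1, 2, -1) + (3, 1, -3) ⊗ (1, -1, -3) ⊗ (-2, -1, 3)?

No

Reconstruct entry (2,0,0) from the claimed factors: Σₗ aₗ[2]bₗ[0]cₗ[0] = (-2)·(3)·(-1) + (-3)·(1)·(-2) = 12, but T[2,0,0] = 9. The claim is false.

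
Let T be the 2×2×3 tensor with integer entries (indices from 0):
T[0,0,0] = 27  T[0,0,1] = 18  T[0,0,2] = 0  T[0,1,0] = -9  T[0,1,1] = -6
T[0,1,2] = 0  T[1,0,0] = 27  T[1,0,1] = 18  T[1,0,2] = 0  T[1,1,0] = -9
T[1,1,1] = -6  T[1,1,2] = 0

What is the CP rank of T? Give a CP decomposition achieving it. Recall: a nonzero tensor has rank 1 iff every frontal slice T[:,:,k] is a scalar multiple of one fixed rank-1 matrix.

Lower bound: T ≠ 0 (e.g. T[0,0,0] = 27), so rank(T) ≥ 1.
Upper bound: if T = a ⊗ b ⊗ c then every fibre of T is a multiple of the corresponding factor, so read the factors off the fibres through the nonzero entry T[0,0,0] = 27.
The mode-1 fibre T[:,0,0] = [27, 27] gives a = [1, 1] (primitive direction); the mode-2 fibre T[0,:,0] = [27, -9] gives b = [3, -1]; then c[k] = T[0,0,k] / (a[0]·b[0]) = [27, 18, 0] / 3 = [9, 6, 0].
Expanding [1, 1] ⊗ [3, -1] ⊗ [9, 6, 0] reproduces all 12 entries of T, so T = [1, 1] ⊗ [3, -1] ⊗ [9, 6, 0] and rank(T) ≤ 1.
These bounds meet, so rank(T) = 1.

rank(T) = 1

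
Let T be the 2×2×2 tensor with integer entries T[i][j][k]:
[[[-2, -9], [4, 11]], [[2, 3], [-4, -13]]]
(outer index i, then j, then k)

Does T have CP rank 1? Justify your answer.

The mode-2 unfolding of T (rows indexed by j, columns by (i,k) = (0,0), (0,1), (1,0), (1,1)) is [[-2, -9, 2, 3], [4, 11, -4, -13]].
There the 2×2 minor on rows j ∈ {0, 1}, columns (i,k) ∈ {(0,0), (0,1)} is det [[-2, -9], [4, 11]] = 14 ≠ 0, so this unfolding has rank ≥ 2; CP rank is at least every unfolding rank, so rank(T) ≥ 2.
In particular rank(T) ≥ 2 > 1, so T is not rank-1.

No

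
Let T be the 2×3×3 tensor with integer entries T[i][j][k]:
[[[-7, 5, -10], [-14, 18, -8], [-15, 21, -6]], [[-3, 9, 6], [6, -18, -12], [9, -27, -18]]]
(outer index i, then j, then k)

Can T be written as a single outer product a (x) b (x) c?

The mode-2 unfolding of T (rows indexed by j, columns by (i,k) = (0,0), (0,1), (0,2), (1,0), (1,1), (1,2)) is [[-7, 5, -10, -3, 9, 6], [-14, 18, -8, 6, -18, -12], [-15, 21, -6, 9, -27, -18]].
There the 2×2 minor on rows j ∈ {0, 1}, columns (i,k) ∈ {(0,0), (0,1)} is det [[-7, 5], [-14, 18]] = -56 ≠ 0, so this unfolding has rank ≥ 2; CP rank is at least every unfolding rank, so rank(T) ≥ 2.
In particular rank(T) ≥ 2 > 1, so T is not rank-1.

No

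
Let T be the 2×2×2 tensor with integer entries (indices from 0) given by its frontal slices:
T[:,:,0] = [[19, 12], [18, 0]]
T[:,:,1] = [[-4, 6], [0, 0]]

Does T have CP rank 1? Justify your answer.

No

The mode-3 unfolding of T (rows indexed by k, columns by (i,j) = (0,0), (0,1), (1,0), (1,1)) is [[19, 12, 18, 0], [-4, 6, 0, 0]].
There the 2×2 minor on rows k ∈ {0, 1}, columns (i,j) ∈ {(0,0), (0,1)} is det [[19, 12], [-4, 6]] = 162 ≠ 0, so this unfolding has rank ≥ 2; CP rank is at least every unfolding rank, so rank(T) ≥ 2.
In particular rank(T) ≥ 2 > 1, so T is not rank-1.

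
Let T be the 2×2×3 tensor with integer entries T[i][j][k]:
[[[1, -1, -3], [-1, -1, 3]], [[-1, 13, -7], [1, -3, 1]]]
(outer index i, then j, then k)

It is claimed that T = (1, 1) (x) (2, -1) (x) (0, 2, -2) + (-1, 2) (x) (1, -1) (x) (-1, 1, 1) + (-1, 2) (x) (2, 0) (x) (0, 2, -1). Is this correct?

No

Reconstruct entry (1,0,0) from the claimed factors: Σₗ aₗ[1]bₗ[0]cₗ[0] = (1)·(2)·(0) + (2)·(1)·(-1) + (2)·(2)·(0) = -2, but T[1,0,0] = -1. The claim is false.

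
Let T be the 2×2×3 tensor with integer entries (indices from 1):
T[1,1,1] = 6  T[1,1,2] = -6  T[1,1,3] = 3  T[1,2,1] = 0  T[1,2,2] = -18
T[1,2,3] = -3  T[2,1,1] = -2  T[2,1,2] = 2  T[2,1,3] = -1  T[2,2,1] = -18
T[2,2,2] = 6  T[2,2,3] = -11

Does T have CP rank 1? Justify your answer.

No

The mode-3 unfolding of T (rows indexed by k, columns by (i,j) = (1,1), (1,2), (2,1), (2,2)) is [[6, 0, -2, -18], [-6, -18, 2, 6], [3, -3, -1, -11]].
There the 2×2 minor on rows k ∈ {1, 2}, columns (i,j) ∈ {(1,1), (1,2)} is det [[6, 0], [-6, -18]] = -108 ≠ 0, so this unfolding has rank ≥ 2; CP rank is at least every unfolding rank, so rank(T) ≥ 2.
In particular rank(T) ≥ 2 > 1, so T is not rank-1.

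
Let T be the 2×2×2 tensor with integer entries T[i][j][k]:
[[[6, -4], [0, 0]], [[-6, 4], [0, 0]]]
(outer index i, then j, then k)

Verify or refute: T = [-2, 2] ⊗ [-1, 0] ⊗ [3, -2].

Yes

Reconstruct entrywise from the claimed factors. For example, T[0,1,1] = 0 and Σₗ aₗ[0]bₗ[1]cₗ[1] = (-2)·(0)·(-2) = 0; checking all 8 entries, every one matches. The claim holds.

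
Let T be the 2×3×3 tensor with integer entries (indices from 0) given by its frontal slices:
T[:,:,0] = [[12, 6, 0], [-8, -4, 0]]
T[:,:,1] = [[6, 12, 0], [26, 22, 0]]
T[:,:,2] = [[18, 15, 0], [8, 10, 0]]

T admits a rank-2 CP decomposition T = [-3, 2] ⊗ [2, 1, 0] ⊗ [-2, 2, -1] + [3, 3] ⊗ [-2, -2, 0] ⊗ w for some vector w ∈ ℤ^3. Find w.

w = [0, -3, -2]

Subtract the known terms from T to get the rank-1 residual R = [3, 3] ⊗ [-2, -2, 0] ⊗ w, so R[i,j,k] = a[i]·b[j]·w[k]. Pick indices with nonzero a[0]·b[0] = (3)·(-2) = -6. Only the fibre through (0,0,·) is needed: R[0,0,:] = T[0,0,:] − Σₗ aₗ[0]bₗ[0]cₗ = [12, 6, 18] − (-3)·(2)·[-2, 2, -1] = [0, 18, 12]. Then w[k] = R[0,0,k] / -6 for each k, giving w = [0, 18, 12] / -6 = [0, -3, -2].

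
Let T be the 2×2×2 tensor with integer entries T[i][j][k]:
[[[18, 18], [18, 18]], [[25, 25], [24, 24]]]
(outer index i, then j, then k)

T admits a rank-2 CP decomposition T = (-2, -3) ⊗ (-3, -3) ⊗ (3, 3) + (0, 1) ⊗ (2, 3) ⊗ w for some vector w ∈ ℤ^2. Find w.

w = (-1, -1)

Subtract the known terms from T to get the rank-1 residual R = (0, 1) ⊗ (2, 3) ⊗ w, so R[i,j,k] = a[i]·b[j]·w[k]. Pick indices with nonzero a[1]·b[0] = (1)·(2) = 2. Only the fibre through (1,0,·) is needed: R[1,0,:] = T[1,0,:] − Σₗ aₗ[1]bₗ[0]cₗ = [25, 25] − (-3)·(-3)·(3, 3) = [-2, -2]. Then w[k] = R[1,0,k] / 2 for each k, giving w = [-2, -2] / 2 = (-1, -1).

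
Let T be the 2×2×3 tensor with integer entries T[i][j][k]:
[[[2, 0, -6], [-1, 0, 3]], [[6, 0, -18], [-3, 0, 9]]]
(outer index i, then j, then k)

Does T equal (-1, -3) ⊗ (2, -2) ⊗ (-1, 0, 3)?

Reconstruct entry (0,1,0) from the claimed factors: Σₗ aₗ[0]bₗ[1]cₗ[0] = (-1)·(-2)·(-1) = -2, but T[0,1,0] = -1. The claim is false.

No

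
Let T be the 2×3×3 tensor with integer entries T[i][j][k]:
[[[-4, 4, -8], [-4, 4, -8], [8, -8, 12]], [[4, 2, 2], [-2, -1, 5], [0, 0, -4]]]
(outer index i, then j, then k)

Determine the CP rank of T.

Lower bound: in the mode-2 unfolding of T (rows indexed by j, columns by (i,k)) the 3×3 minor on rows j ∈ {0, 1, 2}, columns (i,k) ∈ {(0,0), (0,2), (1,0)} is det [[-4, -8, 4], [-4, -8, -2], [8, 12, 0]] = 96 ≠ 0, so that unfolding has rank ≥ 3 and hence rank(T) ≥ 3 (CP rank is at least every unfolding rank, though it can be larger).
Upper bound: T is a sum of 3 rank-1 terms, T = (0, 1) ⊗ (2, -1, 0) ⊗ (2, 1, -1) + (1, -1) ⊗ (1, 1, -1) ⊗ (0, 0, -4) + (1, 0) ⊗ (1, 1, -2) ⊗ (-4, 4, -4) (written with every a and b primitive with positive leading entry and the scale carried by c; CP decompositions are not unique, and this one is verified by expanding entrywise), so rank(T) ≤ 3.
These bounds meet, so rank(T) = 3.

3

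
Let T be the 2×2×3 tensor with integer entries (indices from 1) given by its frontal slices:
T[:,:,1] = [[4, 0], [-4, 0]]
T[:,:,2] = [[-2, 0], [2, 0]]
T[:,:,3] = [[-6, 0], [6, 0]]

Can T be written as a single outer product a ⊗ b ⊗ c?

If T = a ⊗ b ⊗ c then every fibre of T is a multiple of the corresponding factor, so read the factors off the fibres through the nonzero entry T[1,1,1] = 4.
The mode-1 fibre T[:,1,1] = [4, -4] gives a = (1, -1) (primitive direction); the mode-2 fibre T[1,:,1] = [4, 0] gives b = (1, 0); then c[k] = T[1,1,k] / (a[1]·b[1]) = [4, -2, -6] / 1 = (4, -2, -6).
Expanding (1, -1) ⊗ (1, 0) ⊗ (4, -2, -6) reproduces all 12 entries of T, so T = (1, -1) ⊗ (1, 0) ⊗ (4, -2, -6) and rank(T) ≤ 1.
Equivalently every frontal slice T[:,:,k] is c[k] times the rank-1 matrix (1, -1) ⊗ (1, 0). So T has rank 1 (it is nonzero).

Yes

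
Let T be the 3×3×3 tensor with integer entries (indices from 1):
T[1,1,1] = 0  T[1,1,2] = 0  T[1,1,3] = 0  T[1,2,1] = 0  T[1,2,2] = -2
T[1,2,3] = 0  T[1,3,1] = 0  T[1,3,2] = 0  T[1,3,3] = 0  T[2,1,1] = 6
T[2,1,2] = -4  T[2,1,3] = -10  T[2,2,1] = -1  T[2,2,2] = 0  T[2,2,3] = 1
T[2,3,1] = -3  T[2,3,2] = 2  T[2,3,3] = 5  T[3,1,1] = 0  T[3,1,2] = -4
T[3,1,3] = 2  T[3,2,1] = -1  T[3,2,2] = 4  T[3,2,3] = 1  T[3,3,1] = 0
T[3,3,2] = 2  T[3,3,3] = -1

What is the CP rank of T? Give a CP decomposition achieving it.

Lower bound: the mode-1 unfolding of T (rows indexed by i, columns by (j,k) = (1,1), (1,2), (1,3), (2,1), (2,2), (2,3), (3,1), (3,2), (3,3)) is [[0, 0, 0, 0, -2, 0, 0, 0, 0], [6, -4, -10, -1, 0, 1, -3, 2, 5], [0, -4, 2, -1, 4, 1, 0, 2, -1]].
There the 3×3 minor on rows i ∈ {1, 2, 3}, columns (j,k) ∈ {(1,1), (1,2), (2,2)} is det [[0, 0, -2], [6, -4, 0], [0, -4, 4]] = 48 ≠ 0, so this unfolding has rank ≥ 3; CP rank is at least every unfolding rank, so rank(T) ≥ 3. (Unfolding ranks only ever bound the CP rank from below — rank(T) can be strictly larger than all of them — so the matching upper bound has to come from an explicit 3-term decomposition.)
Upper bound: T is a sum of 3 rank-1 terms, T = [0, 1, 1] ⊗ [2, -1, -1] ⊗ [1, -2, -1] + [0, 2, -1] ⊗ [2, 0, -1] ⊗ [1, 0, -2] + [1, 1, -1] ⊗ [0, 1, 0] ⊗ [0, -2, 0] (written with every a and b primitive with positive leading entry and the scale carried by c; CP decompositions are not unique, and this one is verified by expanding entrywise), so rank(T) ≤ 3.
These bounds meet, so rank(T) = 3.

rank(T) = 3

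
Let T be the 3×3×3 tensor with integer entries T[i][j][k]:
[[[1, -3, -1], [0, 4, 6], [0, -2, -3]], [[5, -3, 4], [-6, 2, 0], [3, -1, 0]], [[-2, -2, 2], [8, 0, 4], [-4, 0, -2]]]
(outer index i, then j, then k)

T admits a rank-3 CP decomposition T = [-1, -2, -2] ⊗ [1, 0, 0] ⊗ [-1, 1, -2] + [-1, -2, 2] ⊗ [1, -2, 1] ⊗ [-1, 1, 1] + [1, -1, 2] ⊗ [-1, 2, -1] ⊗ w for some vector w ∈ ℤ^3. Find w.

Subtract the known terms from T to get the rank-1 residual R = [1, -1, 2] ⊗ [-1, 2, -1] ⊗ w, so R[i,j,k] = a[i]·b[j]·w[k]. Pick indices with nonzero a[0]·b[0] = (1)·(-1) = -1. Only the fibre through (0,0,·) is needed: R[0,0,:] = T[0,0,:] − Σₗ aₗ[0]bₗ[0]cₗ = [1, -3, -1] − (-1)·(1)·[-1, 1, -2] − (-1)·(1)·[-1, 1, 1] = [-1, -1, -2]. Then w[k] = R[0,0,k] / -1 for each k, giving w = [-1, -1, -2] / -1 = [1, 1, 2].

w = [1, 1, 2]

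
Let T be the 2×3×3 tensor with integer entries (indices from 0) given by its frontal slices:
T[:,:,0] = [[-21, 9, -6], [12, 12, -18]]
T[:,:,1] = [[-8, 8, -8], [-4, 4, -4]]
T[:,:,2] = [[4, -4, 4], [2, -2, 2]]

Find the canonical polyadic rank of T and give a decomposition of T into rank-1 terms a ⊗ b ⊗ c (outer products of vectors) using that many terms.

rank(T) = 2

Lower bound: the mode-1 unfolding of T (rows indexed by i, columns by (j,k) = (0,0), (0,1), (0,2), (1,0), (1,1), (1,2), (2,0), (2,1), (2,2)) is [[-21, -8, 4, 9, 8, -4, -6, -8, 4], [12, -4, 2, 12, 4, -2, -18, -4, 2]].
There the 2×2 minor on rows i ∈ {0, 1}, columns (j,k) ∈ {(0,0), (0,1)} is det [[-21, -8], [12, -4]] = 180 ≠ 0, so this unfolding has rank ≥ 2; CP rank is at least every unfolding rank, so rank(T) ≥ 2. (This is only a lower bound: in general the CP rank may exceed every unfolding rank, so we still need to exhibit 2 rank-1 terms summing to T.)
Upper bound — finding two terms. Write S_k = T[:,:,k] for the frontal slices: S₀ = [[-21, 9, -6], [12, 12, -18]], S₁ = [[-8, 8, -8], [-4, 4, -4]], S₂ = [[4, -4, 4], [2, -2, 2]].
If T = a₁ ⊗ b₁ ⊗ c₁ + a₂ ⊗ b₂ ⊗ c₂ then each S_k = c₁[k]·a₁b₁ᵀ + c₂[k]·a₂b₂ᵀ. S₀ and S₁ are linearly independent, so a₁b₁ᵀ and a₂b₂ᵀ must span the same plane of matrices: they are the rank-1 matrices of the form x·S₀ + y·S₁.
The 2×2 minor of x·S₀ + y·S₁ on rows {0,1}, columns {0,1} is −360·x² − 240·xy = (-120)·(3·x + 2·y)(x), vanishing at (x:y) = (2:-3) and (0:1).
M₁ = 2·S₀ − 3·S₁ = [[-18, -6, 12], [36, 12, -24]] = (-6)·(1, -2)(3, 1, -2)ᵀ and M₂ = S₁ = [[-8, 8, -8], [-4, 4, -4]] = (-4)·(2, 1)(1, -1, 1)ᵀ, so take a₁ = (1, -2), b₁ = (3, 1, -2), a₂ = (2, 1), b₂ = (1, -1, 1).
Each slice is an integer combination of E₁ = a₁b₁ᵀ and E₂ = a₂b₂ᵀ: S₀ = −3·E₁ − 6·E₂, S₁ = −4·E₂, S₂ = 2·E₂; reading off coefficients, c₁ = (-3, 0, 0) and c₂ = (-6, -4, 2).
Hence T = (1, -2) ⊗ (3, 1, -2) ⊗ (-3, 0, 0) + (2, 1) ⊗ (1, -1, 1) ⊗ (-6, -4, 2), so rank(T) ≤ 2.
These bounds meet, so rank(T) = 2.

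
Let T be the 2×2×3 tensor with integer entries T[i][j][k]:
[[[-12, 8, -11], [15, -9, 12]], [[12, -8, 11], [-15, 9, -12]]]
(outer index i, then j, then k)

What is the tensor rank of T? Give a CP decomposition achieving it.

rank(T) = 2

Lower bound: the mode-3 unfolding of T (rows indexed by k, columns by (i,j) = (0,0), (0,1), (1,0), (1,1)) is [[-12, 15, 12, -15], [8, -9, -8, 9], [-11, 12, 11, -12]].
There the 2×2 minor on rows k ∈ {0, 1}, columns (i,j) ∈ {(0,0), (0,1)} is det [[-12, 15], [8, -9]] = -12 ≠ 0, so this unfolding has rank ≥ 2; CP rank is at least every unfolding rank, so rank(T) ≥ 2. (Unfolding ranks only ever bound the CP rank from below — rank(T) can be strictly larger than all of them — so the matching upper bound has to come from an explicit 2-term decomposition.)
Upper bound — finding two terms. Every mode-1 slice of T is a multiple of one matrix: T[i,:,:] = a[i]·M with a = [1, -1] and M = [[-12, 8, -11], [15, -9, 12]] (rows indexed by j, columns by k). So it suffices to write M as a sum of two rank-1 matrices.
Splitting M by its rows (j = 0, 1), M = [1, 0][-12, 8, -11]ᵀ + [0, 1][15, -9, 12]ᵀ.
Hence T = [1, -1] ⊗ [1, 0] ⊗ [-12, 8, -11] + [1, -1] ⊗ [0, 1] ⊗ [15, -9, 12], so rank(T) ≤ 2.
These bounds meet, so rank(T) = 2.
Check entry T[1,0,0] = 12: (-1)·(1)·(-12) + (-1)·(0)·(15) = 12.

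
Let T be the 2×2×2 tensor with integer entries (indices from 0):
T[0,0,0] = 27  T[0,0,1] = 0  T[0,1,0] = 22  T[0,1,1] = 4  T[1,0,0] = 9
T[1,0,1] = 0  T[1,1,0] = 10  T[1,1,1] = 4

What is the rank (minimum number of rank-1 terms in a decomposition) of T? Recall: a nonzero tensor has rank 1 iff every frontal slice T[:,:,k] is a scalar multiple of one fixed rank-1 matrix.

Lower bound: in the mode-2 unfolding of T (rows indexed by j, columns by (i,k)) the 2×2 minor on rows j ∈ {0, 1}, columns (i,k) ∈ {(0,0), (0,1)} is det [[27, 0], [22, 4]] = 108 ≠ 0, so that unfolding has rank ≥ 2 and hence rank(T) ≥ 2 (CP rank is at least every unfolding rank, though it can be larger).
Upper bound: with S_k = T[:,:,k], the two rank-1 terms a₁b₁ᵀ, a₂b₂ᵀ are the rank-1 members of the pencil x·S₀ + y·S₁.
det(x·S₀ + y·S₁) is 72·x² + 72·xy = 72·(x + y)(x), vanishing at (x:y) = (1:-1) and (0:1).
M₁ = S₀ − S₁ = [[27, 18], [9, 6]] = 3·[3, 1][3, 2]ᵀ and M₂ = S₁ = [[0, 4], [0, 4]] = 4·[1, 1][0, 1]ᵀ, so take a₁ = [3, 1], b₁ = [3, 2], a₂ = [1, 1], b₂ = [0, 1].
Each slice is an integer combination of E₁ = a₁b₁ᵀ and E₂ = a₂b₂ᵀ: S₀ = 3·E₁ + 4·E₂, S₁ = 4·E₂; reading off coefficients, c₁ = [3, 0] and c₂ = [4, 4].
Hence T = [3, 1] ⊗ [3, 2] ⊗ [3, 0] + [1, 1] ⊗ [0, 1] ⊗ [4, 4], so rank(T) ≤ 2.
These bounds meet, so rank(T) = 2.

2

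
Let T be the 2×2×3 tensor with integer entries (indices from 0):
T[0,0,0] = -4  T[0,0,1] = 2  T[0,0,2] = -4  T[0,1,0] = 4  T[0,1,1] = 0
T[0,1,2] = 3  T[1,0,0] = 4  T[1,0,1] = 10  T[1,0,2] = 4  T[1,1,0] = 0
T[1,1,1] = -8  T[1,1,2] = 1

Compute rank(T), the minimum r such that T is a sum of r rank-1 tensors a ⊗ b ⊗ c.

3

Lower bound: the mode-3 unfolding of T (rows indexed by k, columns by (i,j) = (0,0), (0,1), (1,0), (1,1)) is [[-4, 4, 4, 0], [2, 0, 10, -8], [-4, 3, 4, 1]].
There the 3×3 minor on rows k ∈ {0, 1, 2}, columns (i,j) ∈ {(0,0), (0,1), (1,0)} is det [[-4, 4, 4], [2, 0, 10], [-4, 3, 4]] = -48 ≠ 0, so this unfolding has rank ≥ 3; CP rank is at least every unfolding rank, so rank(T) ≥ 3. (Flattening ranks never certify an upper bound on CP rank; for that we must actually write T with 3 rank-1 terms.)
Upper bound: T is a sum of 3 rank-1 terms, T = (0, 1) ⊗ (2, -1) ⊗ (4, 4, 4) + (1, -1) ⊗ (0, 1) ⊗ (0, 2, -1) + (1, 1) ⊗ (1, -1) ⊗ (-4, 2, -4) (written with every a and b primitive with positive leading entry and the scale carried by c; CP decompositions are not unique, and this one is verified by expanding entrywise), so rank(T) ≤ 3.
These bounds meet, so rank(T) = 3.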